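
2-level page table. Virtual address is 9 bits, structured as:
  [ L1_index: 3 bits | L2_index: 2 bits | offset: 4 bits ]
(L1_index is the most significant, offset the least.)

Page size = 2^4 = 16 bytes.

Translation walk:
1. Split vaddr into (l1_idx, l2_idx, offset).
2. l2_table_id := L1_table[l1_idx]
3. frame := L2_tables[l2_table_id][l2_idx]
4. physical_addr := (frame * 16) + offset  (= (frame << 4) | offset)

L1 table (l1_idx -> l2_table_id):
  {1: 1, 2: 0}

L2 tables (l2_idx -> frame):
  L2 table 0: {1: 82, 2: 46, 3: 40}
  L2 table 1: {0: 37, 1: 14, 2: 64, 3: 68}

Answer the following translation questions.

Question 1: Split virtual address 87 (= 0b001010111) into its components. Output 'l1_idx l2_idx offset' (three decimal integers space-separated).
vaddr = 87 = 0b001010111
  top 3 bits -> l1_idx = 1
  next 2 bits -> l2_idx = 1
  bottom 4 bits -> offset = 7

Answer: 1 1 7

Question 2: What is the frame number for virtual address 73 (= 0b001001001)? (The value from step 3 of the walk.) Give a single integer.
Answer: 37

Derivation:
vaddr = 73: l1_idx=1, l2_idx=0
L1[1] = 1; L2[1][0] = 37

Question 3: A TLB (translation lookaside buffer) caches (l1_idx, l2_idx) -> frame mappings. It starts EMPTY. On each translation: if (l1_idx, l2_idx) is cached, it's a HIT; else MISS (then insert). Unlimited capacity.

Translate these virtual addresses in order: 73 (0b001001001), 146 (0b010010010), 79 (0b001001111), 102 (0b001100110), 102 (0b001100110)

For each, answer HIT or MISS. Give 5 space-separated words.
vaddr=73: (1,0) not in TLB -> MISS, insert
vaddr=146: (2,1) not in TLB -> MISS, insert
vaddr=79: (1,0) in TLB -> HIT
vaddr=102: (1,2) not in TLB -> MISS, insert
vaddr=102: (1,2) in TLB -> HIT

Answer: MISS MISS HIT MISS HIT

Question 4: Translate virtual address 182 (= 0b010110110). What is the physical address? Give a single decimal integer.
Answer: 646

Derivation:
vaddr = 182 = 0b010110110
Split: l1_idx=2, l2_idx=3, offset=6
L1[2] = 0
L2[0][3] = 40
paddr = 40 * 16 + 6 = 646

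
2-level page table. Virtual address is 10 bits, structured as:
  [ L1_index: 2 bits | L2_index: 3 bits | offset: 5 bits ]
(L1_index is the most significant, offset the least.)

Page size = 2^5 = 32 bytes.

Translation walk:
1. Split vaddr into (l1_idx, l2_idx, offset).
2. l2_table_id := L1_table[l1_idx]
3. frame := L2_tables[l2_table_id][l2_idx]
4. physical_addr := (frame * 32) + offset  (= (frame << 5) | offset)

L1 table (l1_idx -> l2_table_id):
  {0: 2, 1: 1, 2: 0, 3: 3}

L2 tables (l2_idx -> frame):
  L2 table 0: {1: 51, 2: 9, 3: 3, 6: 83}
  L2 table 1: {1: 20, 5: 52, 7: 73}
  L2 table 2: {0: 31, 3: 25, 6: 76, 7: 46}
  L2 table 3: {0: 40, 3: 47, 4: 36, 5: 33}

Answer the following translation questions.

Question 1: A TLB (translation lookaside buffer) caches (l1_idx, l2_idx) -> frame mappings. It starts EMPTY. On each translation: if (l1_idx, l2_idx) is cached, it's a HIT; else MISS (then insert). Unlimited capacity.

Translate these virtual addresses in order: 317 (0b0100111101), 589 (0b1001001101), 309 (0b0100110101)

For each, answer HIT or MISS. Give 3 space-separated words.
vaddr=317: (1,1) not in TLB -> MISS, insert
vaddr=589: (2,2) not in TLB -> MISS, insert
vaddr=309: (1,1) in TLB -> HIT

Answer: MISS MISS HIT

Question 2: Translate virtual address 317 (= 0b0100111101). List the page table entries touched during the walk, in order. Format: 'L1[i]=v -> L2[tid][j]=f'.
Answer: L1[1]=1 -> L2[1][1]=20

Derivation:
vaddr = 317 = 0b0100111101
Split: l1_idx=1, l2_idx=1, offset=29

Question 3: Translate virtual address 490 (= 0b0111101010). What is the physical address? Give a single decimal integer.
vaddr = 490 = 0b0111101010
Split: l1_idx=1, l2_idx=7, offset=10
L1[1] = 1
L2[1][7] = 73
paddr = 73 * 32 + 10 = 2346

Answer: 2346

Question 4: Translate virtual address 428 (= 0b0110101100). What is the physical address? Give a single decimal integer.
Answer: 1676

Derivation:
vaddr = 428 = 0b0110101100
Split: l1_idx=1, l2_idx=5, offset=12
L1[1] = 1
L2[1][5] = 52
paddr = 52 * 32 + 12 = 1676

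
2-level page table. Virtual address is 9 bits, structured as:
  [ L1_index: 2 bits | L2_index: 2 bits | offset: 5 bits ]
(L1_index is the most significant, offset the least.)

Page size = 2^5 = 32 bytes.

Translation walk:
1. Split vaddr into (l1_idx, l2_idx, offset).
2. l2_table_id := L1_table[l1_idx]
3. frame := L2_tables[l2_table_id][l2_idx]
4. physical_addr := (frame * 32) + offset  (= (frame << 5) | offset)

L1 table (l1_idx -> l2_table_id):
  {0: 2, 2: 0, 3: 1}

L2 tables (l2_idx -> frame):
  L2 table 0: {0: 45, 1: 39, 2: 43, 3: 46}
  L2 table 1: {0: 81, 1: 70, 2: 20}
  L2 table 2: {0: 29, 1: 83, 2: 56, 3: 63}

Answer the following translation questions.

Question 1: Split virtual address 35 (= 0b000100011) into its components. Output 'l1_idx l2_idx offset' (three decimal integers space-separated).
vaddr = 35 = 0b000100011
  top 2 bits -> l1_idx = 0
  next 2 bits -> l2_idx = 1
  bottom 5 bits -> offset = 3

Answer: 0 1 3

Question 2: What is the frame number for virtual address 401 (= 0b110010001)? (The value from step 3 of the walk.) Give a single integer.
Answer: 81

Derivation:
vaddr = 401: l1_idx=3, l2_idx=0
L1[3] = 1; L2[1][0] = 81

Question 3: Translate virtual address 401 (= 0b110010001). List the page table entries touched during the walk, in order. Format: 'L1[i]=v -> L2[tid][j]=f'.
vaddr = 401 = 0b110010001
Split: l1_idx=3, l2_idx=0, offset=17

Answer: L1[3]=1 -> L2[1][0]=81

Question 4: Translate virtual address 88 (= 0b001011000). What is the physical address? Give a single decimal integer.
Answer: 1816

Derivation:
vaddr = 88 = 0b001011000
Split: l1_idx=0, l2_idx=2, offset=24
L1[0] = 2
L2[2][2] = 56
paddr = 56 * 32 + 24 = 1816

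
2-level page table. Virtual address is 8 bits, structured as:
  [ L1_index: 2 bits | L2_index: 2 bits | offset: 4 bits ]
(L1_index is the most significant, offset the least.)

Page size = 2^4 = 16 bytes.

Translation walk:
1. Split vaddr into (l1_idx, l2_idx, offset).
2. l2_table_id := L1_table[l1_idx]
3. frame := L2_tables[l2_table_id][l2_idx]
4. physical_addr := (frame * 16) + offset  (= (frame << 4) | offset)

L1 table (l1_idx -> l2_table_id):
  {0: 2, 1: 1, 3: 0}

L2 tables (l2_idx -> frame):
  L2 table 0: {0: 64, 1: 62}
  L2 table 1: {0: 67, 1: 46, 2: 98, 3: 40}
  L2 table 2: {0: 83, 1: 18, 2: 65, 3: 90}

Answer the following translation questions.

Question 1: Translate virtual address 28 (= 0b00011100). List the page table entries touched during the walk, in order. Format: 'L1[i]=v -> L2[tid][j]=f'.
vaddr = 28 = 0b00011100
Split: l1_idx=0, l2_idx=1, offset=12

Answer: L1[0]=2 -> L2[2][1]=18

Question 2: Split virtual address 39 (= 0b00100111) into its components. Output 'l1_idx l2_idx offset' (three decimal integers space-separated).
vaddr = 39 = 0b00100111
  top 2 bits -> l1_idx = 0
  next 2 bits -> l2_idx = 2
  bottom 4 bits -> offset = 7

Answer: 0 2 7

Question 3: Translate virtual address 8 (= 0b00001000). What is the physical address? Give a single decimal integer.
vaddr = 8 = 0b00001000
Split: l1_idx=0, l2_idx=0, offset=8
L1[0] = 2
L2[2][0] = 83
paddr = 83 * 16 + 8 = 1336

Answer: 1336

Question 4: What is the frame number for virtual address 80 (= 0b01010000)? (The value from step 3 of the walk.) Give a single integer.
Answer: 46

Derivation:
vaddr = 80: l1_idx=1, l2_idx=1
L1[1] = 1; L2[1][1] = 46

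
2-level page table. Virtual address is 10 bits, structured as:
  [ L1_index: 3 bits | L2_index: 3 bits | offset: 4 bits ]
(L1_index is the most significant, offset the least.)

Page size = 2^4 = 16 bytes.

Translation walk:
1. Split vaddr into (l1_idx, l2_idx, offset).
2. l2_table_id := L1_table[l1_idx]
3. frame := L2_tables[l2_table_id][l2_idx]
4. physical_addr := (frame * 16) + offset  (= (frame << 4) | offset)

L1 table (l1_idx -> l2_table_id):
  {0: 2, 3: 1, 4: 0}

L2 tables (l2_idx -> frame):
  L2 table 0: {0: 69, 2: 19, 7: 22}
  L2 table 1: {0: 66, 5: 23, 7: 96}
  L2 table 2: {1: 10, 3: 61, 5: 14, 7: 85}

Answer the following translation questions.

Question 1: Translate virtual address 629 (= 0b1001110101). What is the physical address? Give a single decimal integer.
vaddr = 629 = 0b1001110101
Split: l1_idx=4, l2_idx=7, offset=5
L1[4] = 0
L2[0][7] = 22
paddr = 22 * 16 + 5 = 357

Answer: 357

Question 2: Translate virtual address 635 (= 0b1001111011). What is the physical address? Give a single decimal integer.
vaddr = 635 = 0b1001111011
Split: l1_idx=4, l2_idx=7, offset=11
L1[4] = 0
L2[0][7] = 22
paddr = 22 * 16 + 11 = 363

Answer: 363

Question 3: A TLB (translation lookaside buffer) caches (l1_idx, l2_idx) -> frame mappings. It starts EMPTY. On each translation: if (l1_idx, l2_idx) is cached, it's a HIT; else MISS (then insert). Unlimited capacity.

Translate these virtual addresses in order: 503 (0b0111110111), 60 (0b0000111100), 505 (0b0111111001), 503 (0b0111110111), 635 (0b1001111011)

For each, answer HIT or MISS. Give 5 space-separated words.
vaddr=503: (3,7) not in TLB -> MISS, insert
vaddr=60: (0,3) not in TLB -> MISS, insert
vaddr=505: (3,7) in TLB -> HIT
vaddr=503: (3,7) in TLB -> HIT
vaddr=635: (4,7) not in TLB -> MISS, insert

Answer: MISS MISS HIT HIT MISS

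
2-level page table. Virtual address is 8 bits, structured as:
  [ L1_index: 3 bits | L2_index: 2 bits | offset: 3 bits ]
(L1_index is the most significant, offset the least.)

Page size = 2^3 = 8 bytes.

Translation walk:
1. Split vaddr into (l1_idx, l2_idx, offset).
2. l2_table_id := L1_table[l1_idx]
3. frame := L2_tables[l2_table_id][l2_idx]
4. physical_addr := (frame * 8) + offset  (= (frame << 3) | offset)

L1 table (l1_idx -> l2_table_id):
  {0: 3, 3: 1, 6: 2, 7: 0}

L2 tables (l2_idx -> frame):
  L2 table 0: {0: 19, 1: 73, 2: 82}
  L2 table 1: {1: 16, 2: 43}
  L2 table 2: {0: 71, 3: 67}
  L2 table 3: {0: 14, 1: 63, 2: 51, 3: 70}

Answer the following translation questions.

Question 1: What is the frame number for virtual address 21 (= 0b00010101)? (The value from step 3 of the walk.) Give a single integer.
vaddr = 21: l1_idx=0, l2_idx=2
L1[0] = 3; L2[3][2] = 51

Answer: 51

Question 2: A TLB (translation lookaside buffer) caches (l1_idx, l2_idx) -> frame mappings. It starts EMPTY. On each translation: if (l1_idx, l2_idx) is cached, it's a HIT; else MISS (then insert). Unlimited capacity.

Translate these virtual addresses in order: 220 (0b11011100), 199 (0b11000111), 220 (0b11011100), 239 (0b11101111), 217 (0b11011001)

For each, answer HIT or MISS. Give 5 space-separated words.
Answer: MISS MISS HIT MISS HIT

Derivation:
vaddr=220: (6,3) not in TLB -> MISS, insert
vaddr=199: (6,0) not in TLB -> MISS, insert
vaddr=220: (6,3) in TLB -> HIT
vaddr=239: (7,1) not in TLB -> MISS, insert
vaddr=217: (6,3) in TLB -> HIT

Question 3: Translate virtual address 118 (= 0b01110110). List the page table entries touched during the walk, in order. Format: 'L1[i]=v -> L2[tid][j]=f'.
Answer: L1[3]=1 -> L2[1][2]=43

Derivation:
vaddr = 118 = 0b01110110
Split: l1_idx=3, l2_idx=2, offset=6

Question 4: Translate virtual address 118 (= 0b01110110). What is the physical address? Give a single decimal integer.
vaddr = 118 = 0b01110110
Split: l1_idx=3, l2_idx=2, offset=6
L1[3] = 1
L2[1][2] = 43
paddr = 43 * 8 + 6 = 350

Answer: 350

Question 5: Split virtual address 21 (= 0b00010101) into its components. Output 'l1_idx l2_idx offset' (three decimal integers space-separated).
Answer: 0 2 5

Derivation:
vaddr = 21 = 0b00010101
  top 3 bits -> l1_idx = 0
  next 2 bits -> l2_idx = 2
  bottom 3 bits -> offset = 5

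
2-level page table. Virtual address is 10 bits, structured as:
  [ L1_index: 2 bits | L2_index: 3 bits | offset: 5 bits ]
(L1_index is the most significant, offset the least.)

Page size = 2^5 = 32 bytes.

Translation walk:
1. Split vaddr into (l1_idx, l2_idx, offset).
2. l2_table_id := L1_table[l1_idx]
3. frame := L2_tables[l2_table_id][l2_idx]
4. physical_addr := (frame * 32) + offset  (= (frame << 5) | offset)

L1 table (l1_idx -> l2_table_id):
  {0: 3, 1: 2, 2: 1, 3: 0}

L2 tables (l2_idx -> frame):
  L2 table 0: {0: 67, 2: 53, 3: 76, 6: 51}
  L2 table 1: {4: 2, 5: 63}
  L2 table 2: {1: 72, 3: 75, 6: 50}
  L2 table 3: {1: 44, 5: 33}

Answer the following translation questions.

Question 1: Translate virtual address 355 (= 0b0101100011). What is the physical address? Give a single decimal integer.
Answer: 2403

Derivation:
vaddr = 355 = 0b0101100011
Split: l1_idx=1, l2_idx=3, offset=3
L1[1] = 2
L2[2][3] = 75
paddr = 75 * 32 + 3 = 2403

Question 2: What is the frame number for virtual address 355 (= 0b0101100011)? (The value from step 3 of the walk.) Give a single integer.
Answer: 75

Derivation:
vaddr = 355: l1_idx=1, l2_idx=3
L1[1] = 2; L2[2][3] = 75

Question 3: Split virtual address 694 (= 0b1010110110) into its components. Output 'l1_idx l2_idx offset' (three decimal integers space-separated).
vaddr = 694 = 0b1010110110
  top 2 bits -> l1_idx = 2
  next 3 bits -> l2_idx = 5
  bottom 5 bits -> offset = 22

Answer: 2 5 22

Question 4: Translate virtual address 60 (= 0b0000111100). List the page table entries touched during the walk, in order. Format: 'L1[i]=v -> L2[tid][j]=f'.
vaddr = 60 = 0b0000111100
Split: l1_idx=0, l2_idx=1, offset=28

Answer: L1[0]=3 -> L2[3][1]=44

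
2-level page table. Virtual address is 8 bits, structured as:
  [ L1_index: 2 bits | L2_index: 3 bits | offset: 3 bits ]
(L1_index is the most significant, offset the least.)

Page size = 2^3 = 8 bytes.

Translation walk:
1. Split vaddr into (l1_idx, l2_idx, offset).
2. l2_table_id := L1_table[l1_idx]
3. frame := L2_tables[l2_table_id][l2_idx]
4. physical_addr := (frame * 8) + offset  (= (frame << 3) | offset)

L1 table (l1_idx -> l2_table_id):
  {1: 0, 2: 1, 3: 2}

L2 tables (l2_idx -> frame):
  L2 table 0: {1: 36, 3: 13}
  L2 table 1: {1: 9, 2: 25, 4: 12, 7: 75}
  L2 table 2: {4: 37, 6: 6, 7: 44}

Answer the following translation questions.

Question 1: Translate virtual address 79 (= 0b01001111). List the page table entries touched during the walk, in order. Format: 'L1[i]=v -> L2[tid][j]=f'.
Answer: L1[1]=0 -> L2[0][1]=36

Derivation:
vaddr = 79 = 0b01001111
Split: l1_idx=1, l2_idx=1, offset=7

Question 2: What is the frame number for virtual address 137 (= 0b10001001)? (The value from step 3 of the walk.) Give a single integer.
vaddr = 137: l1_idx=2, l2_idx=1
L1[2] = 1; L2[1][1] = 9

Answer: 9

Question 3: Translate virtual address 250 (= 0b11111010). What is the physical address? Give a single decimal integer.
Answer: 354

Derivation:
vaddr = 250 = 0b11111010
Split: l1_idx=3, l2_idx=7, offset=2
L1[3] = 2
L2[2][7] = 44
paddr = 44 * 8 + 2 = 354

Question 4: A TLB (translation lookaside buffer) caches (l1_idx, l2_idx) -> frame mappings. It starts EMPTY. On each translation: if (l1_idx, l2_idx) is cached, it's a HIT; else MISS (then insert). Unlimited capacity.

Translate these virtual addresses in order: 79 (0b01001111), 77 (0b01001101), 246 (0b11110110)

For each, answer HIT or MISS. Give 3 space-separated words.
vaddr=79: (1,1) not in TLB -> MISS, insert
vaddr=77: (1,1) in TLB -> HIT
vaddr=246: (3,6) not in TLB -> MISS, insert

Answer: MISS HIT MISS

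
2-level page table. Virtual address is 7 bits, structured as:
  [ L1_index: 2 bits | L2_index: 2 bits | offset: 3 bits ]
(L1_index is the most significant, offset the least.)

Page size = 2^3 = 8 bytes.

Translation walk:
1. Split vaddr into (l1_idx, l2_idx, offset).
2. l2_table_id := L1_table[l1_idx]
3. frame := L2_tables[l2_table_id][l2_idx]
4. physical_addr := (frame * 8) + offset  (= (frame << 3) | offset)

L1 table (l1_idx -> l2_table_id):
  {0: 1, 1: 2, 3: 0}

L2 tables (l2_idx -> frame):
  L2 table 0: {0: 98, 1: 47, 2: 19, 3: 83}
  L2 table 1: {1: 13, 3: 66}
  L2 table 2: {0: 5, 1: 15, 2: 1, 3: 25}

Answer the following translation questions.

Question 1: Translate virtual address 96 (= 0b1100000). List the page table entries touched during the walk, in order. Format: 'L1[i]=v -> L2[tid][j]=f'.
vaddr = 96 = 0b1100000
Split: l1_idx=3, l2_idx=0, offset=0

Answer: L1[3]=0 -> L2[0][0]=98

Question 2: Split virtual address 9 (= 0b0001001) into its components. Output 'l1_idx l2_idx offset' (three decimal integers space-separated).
vaddr = 9 = 0b0001001
  top 2 bits -> l1_idx = 0
  next 2 bits -> l2_idx = 1
  bottom 3 bits -> offset = 1

Answer: 0 1 1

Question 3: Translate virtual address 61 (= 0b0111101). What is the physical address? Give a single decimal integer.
vaddr = 61 = 0b0111101
Split: l1_idx=1, l2_idx=3, offset=5
L1[1] = 2
L2[2][3] = 25
paddr = 25 * 8 + 5 = 205

Answer: 205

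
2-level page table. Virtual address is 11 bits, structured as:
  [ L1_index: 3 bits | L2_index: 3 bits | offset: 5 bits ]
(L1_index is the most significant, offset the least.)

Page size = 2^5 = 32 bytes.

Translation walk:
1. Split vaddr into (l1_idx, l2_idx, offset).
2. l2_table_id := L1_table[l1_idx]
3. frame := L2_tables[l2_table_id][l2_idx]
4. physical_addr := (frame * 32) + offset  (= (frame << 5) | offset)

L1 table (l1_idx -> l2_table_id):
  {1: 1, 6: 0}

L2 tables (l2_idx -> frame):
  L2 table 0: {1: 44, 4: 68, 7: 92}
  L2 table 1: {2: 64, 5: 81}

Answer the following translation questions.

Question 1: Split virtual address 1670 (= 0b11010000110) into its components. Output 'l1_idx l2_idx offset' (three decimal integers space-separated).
vaddr = 1670 = 0b11010000110
  top 3 bits -> l1_idx = 6
  next 3 bits -> l2_idx = 4
  bottom 5 bits -> offset = 6

Answer: 6 4 6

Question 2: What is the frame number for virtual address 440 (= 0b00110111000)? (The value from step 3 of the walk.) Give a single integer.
Answer: 81

Derivation:
vaddr = 440: l1_idx=1, l2_idx=5
L1[1] = 1; L2[1][5] = 81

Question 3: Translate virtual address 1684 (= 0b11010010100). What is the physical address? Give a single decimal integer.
Answer: 2196

Derivation:
vaddr = 1684 = 0b11010010100
Split: l1_idx=6, l2_idx=4, offset=20
L1[6] = 0
L2[0][4] = 68
paddr = 68 * 32 + 20 = 2196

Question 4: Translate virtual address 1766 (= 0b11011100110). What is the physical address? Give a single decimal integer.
vaddr = 1766 = 0b11011100110
Split: l1_idx=6, l2_idx=7, offset=6
L1[6] = 0
L2[0][7] = 92
paddr = 92 * 32 + 6 = 2950

Answer: 2950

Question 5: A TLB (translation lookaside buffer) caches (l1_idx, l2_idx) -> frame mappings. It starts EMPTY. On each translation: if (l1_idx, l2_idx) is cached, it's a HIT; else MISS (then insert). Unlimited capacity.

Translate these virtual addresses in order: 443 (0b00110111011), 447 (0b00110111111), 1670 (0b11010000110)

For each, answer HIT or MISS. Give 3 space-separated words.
Answer: MISS HIT MISS

Derivation:
vaddr=443: (1,5) not in TLB -> MISS, insert
vaddr=447: (1,5) in TLB -> HIT
vaddr=1670: (6,4) not in TLB -> MISS, insert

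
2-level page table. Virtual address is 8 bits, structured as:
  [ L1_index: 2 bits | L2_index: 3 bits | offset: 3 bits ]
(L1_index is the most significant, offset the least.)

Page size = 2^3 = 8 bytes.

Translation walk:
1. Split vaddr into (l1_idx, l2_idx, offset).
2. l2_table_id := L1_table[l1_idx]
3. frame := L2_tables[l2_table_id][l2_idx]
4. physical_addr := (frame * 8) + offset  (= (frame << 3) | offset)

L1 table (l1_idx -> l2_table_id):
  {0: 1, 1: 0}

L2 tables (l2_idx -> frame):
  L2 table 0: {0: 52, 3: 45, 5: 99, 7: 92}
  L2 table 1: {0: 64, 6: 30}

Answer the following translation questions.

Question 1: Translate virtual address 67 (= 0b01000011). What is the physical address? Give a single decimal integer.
Answer: 419

Derivation:
vaddr = 67 = 0b01000011
Split: l1_idx=1, l2_idx=0, offset=3
L1[1] = 0
L2[0][0] = 52
paddr = 52 * 8 + 3 = 419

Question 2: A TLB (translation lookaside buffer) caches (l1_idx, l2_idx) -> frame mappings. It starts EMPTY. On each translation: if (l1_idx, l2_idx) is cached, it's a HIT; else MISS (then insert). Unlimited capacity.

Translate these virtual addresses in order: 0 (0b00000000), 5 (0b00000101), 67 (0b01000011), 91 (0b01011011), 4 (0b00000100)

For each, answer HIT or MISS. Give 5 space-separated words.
vaddr=0: (0,0) not in TLB -> MISS, insert
vaddr=5: (0,0) in TLB -> HIT
vaddr=67: (1,0) not in TLB -> MISS, insert
vaddr=91: (1,3) not in TLB -> MISS, insert
vaddr=4: (0,0) in TLB -> HIT

Answer: MISS HIT MISS MISS HIT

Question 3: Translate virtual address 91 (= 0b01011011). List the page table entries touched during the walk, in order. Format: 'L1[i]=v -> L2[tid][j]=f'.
vaddr = 91 = 0b01011011
Split: l1_idx=1, l2_idx=3, offset=3

Answer: L1[1]=0 -> L2[0][3]=45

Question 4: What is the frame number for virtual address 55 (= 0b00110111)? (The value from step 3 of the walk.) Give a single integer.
vaddr = 55: l1_idx=0, l2_idx=6
L1[0] = 1; L2[1][6] = 30

Answer: 30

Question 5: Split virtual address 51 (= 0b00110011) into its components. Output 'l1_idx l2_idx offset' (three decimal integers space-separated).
Answer: 0 6 3

Derivation:
vaddr = 51 = 0b00110011
  top 2 bits -> l1_idx = 0
  next 3 bits -> l2_idx = 6
  bottom 3 bits -> offset = 3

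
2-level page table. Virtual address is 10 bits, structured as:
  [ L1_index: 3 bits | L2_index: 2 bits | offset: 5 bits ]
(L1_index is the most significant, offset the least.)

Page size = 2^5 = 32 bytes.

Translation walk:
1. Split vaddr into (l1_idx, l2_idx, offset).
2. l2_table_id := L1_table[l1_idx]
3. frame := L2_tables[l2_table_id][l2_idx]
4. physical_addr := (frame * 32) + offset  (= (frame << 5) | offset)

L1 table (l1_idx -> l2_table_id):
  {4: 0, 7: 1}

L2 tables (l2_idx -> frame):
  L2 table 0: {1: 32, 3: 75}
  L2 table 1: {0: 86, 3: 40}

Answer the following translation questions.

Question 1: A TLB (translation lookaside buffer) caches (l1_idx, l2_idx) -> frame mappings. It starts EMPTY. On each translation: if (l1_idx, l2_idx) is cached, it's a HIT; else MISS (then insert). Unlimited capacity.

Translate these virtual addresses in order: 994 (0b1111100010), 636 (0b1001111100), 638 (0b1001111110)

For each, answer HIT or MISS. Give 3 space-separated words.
vaddr=994: (7,3) not in TLB -> MISS, insert
vaddr=636: (4,3) not in TLB -> MISS, insert
vaddr=638: (4,3) in TLB -> HIT

Answer: MISS MISS HIT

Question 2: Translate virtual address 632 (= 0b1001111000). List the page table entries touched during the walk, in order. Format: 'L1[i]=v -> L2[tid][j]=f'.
Answer: L1[4]=0 -> L2[0][3]=75

Derivation:
vaddr = 632 = 0b1001111000
Split: l1_idx=4, l2_idx=3, offset=24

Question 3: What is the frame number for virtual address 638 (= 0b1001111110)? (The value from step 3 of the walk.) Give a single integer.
Answer: 75

Derivation:
vaddr = 638: l1_idx=4, l2_idx=3
L1[4] = 0; L2[0][3] = 75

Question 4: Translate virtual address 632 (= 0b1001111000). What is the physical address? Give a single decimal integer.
vaddr = 632 = 0b1001111000
Split: l1_idx=4, l2_idx=3, offset=24
L1[4] = 0
L2[0][3] = 75
paddr = 75 * 32 + 24 = 2424

Answer: 2424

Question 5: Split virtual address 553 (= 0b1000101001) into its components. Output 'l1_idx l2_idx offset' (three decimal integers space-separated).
vaddr = 553 = 0b1000101001
  top 3 bits -> l1_idx = 4
  next 2 bits -> l2_idx = 1
  bottom 5 bits -> offset = 9

Answer: 4 1 9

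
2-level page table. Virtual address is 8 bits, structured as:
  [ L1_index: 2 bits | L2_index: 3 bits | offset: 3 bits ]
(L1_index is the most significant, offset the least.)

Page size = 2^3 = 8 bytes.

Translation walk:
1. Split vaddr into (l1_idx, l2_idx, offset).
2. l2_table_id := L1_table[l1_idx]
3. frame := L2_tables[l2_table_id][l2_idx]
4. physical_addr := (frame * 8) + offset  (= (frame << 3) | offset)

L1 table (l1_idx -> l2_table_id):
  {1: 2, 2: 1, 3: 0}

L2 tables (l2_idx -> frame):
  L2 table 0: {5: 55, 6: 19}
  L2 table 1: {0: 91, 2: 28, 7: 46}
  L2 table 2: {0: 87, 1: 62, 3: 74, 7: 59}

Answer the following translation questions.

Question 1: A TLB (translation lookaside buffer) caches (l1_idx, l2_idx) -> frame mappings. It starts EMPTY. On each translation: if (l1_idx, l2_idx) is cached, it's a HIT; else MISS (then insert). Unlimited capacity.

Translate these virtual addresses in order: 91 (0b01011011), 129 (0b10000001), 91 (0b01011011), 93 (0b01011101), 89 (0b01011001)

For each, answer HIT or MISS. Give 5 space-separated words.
Answer: MISS MISS HIT HIT HIT

Derivation:
vaddr=91: (1,3) not in TLB -> MISS, insert
vaddr=129: (2,0) not in TLB -> MISS, insert
vaddr=91: (1,3) in TLB -> HIT
vaddr=93: (1,3) in TLB -> HIT
vaddr=89: (1,3) in TLB -> HIT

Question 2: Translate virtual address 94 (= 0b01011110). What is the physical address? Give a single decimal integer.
Answer: 598

Derivation:
vaddr = 94 = 0b01011110
Split: l1_idx=1, l2_idx=3, offset=6
L1[1] = 2
L2[2][3] = 74
paddr = 74 * 8 + 6 = 598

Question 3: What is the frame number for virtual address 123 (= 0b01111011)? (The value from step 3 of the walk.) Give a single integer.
vaddr = 123: l1_idx=1, l2_idx=7
L1[1] = 2; L2[2][7] = 59

Answer: 59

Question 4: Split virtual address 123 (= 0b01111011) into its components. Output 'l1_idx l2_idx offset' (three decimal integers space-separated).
Answer: 1 7 3

Derivation:
vaddr = 123 = 0b01111011
  top 2 bits -> l1_idx = 1
  next 3 bits -> l2_idx = 7
  bottom 3 bits -> offset = 3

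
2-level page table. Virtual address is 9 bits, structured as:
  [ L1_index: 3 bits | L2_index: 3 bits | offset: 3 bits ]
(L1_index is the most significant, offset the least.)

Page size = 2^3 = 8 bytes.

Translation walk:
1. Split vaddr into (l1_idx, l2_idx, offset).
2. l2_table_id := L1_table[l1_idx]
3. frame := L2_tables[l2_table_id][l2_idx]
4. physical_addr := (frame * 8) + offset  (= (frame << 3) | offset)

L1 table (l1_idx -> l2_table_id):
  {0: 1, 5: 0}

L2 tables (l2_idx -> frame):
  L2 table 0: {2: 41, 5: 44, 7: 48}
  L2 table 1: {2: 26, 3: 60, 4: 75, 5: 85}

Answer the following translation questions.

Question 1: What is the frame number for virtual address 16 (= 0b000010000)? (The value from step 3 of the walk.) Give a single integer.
vaddr = 16: l1_idx=0, l2_idx=2
L1[0] = 1; L2[1][2] = 26

Answer: 26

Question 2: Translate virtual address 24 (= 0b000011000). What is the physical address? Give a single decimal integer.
Answer: 480

Derivation:
vaddr = 24 = 0b000011000
Split: l1_idx=0, l2_idx=3, offset=0
L1[0] = 1
L2[1][3] = 60
paddr = 60 * 8 + 0 = 480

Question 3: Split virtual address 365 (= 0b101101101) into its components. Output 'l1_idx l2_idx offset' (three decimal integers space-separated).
Answer: 5 5 5

Derivation:
vaddr = 365 = 0b101101101
  top 3 bits -> l1_idx = 5
  next 3 bits -> l2_idx = 5
  bottom 3 bits -> offset = 5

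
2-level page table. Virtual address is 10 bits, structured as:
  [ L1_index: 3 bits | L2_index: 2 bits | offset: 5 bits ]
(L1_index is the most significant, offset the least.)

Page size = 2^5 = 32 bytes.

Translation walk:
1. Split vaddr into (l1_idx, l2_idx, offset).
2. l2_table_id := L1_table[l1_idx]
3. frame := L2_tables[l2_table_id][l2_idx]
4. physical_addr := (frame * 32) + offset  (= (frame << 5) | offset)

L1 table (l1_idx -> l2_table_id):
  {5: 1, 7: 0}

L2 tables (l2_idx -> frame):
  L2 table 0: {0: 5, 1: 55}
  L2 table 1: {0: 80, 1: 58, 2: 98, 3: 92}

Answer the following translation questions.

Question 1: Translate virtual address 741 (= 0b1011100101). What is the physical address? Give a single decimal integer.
Answer: 2949

Derivation:
vaddr = 741 = 0b1011100101
Split: l1_idx=5, l2_idx=3, offset=5
L1[5] = 1
L2[1][3] = 92
paddr = 92 * 32 + 5 = 2949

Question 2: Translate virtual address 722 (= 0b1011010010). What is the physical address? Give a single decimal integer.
vaddr = 722 = 0b1011010010
Split: l1_idx=5, l2_idx=2, offset=18
L1[5] = 1
L2[1][2] = 98
paddr = 98 * 32 + 18 = 3154

Answer: 3154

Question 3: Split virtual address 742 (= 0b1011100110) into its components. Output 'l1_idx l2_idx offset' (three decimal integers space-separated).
vaddr = 742 = 0b1011100110
  top 3 bits -> l1_idx = 5
  next 2 bits -> l2_idx = 3
  bottom 5 bits -> offset = 6

Answer: 5 3 6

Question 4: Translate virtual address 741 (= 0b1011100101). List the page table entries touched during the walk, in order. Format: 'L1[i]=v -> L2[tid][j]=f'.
Answer: L1[5]=1 -> L2[1][3]=92

Derivation:
vaddr = 741 = 0b1011100101
Split: l1_idx=5, l2_idx=3, offset=5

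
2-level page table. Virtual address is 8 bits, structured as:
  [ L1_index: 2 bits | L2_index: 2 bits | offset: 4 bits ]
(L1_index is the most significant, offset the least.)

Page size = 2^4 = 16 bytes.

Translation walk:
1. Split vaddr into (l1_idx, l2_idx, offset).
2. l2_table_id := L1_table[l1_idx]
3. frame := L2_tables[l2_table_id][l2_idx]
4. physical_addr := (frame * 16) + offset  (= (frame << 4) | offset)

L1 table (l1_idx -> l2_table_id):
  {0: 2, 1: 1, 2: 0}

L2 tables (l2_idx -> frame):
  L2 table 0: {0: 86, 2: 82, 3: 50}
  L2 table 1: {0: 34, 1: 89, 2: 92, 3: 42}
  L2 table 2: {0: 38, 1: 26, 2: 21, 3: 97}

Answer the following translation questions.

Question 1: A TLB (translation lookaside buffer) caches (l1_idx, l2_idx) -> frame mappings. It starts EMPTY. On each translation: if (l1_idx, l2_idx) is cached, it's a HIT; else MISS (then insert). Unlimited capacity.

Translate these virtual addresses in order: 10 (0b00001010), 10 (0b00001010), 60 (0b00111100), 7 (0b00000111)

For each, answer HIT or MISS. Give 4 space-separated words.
Answer: MISS HIT MISS HIT

Derivation:
vaddr=10: (0,0) not in TLB -> MISS, insert
vaddr=10: (0,0) in TLB -> HIT
vaddr=60: (0,3) not in TLB -> MISS, insert
vaddr=7: (0,0) in TLB -> HIT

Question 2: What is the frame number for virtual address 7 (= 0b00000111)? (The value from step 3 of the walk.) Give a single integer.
vaddr = 7: l1_idx=0, l2_idx=0
L1[0] = 2; L2[2][0] = 38

Answer: 38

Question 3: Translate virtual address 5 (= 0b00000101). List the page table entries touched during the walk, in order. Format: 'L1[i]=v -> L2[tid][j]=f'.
Answer: L1[0]=2 -> L2[2][0]=38

Derivation:
vaddr = 5 = 0b00000101
Split: l1_idx=0, l2_idx=0, offset=5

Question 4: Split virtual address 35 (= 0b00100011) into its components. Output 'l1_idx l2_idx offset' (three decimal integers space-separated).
vaddr = 35 = 0b00100011
  top 2 bits -> l1_idx = 0
  next 2 bits -> l2_idx = 2
  bottom 4 bits -> offset = 3

Answer: 0 2 3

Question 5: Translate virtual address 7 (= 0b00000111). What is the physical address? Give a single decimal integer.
Answer: 615

Derivation:
vaddr = 7 = 0b00000111
Split: l1_idx=0, l2_idx=0, offset=7
L1[0] = 2
L2[2][0] = 38
paddr = 38 * 16 + 7 = 615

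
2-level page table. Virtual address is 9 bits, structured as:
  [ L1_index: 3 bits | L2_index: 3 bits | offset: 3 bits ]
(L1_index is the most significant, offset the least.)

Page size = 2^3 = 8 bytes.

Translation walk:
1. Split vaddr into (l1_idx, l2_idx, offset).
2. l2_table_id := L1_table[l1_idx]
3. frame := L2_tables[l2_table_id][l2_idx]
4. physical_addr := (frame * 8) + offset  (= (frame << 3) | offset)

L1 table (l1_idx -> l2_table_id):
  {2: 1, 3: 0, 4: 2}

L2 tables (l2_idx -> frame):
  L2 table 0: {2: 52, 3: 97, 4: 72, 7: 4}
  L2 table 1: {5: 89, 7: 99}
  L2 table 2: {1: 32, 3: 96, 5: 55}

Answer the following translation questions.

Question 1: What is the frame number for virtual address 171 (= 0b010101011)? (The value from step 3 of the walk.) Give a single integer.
vaddr = 171: l1_idx=2, l2_idx=5
L1[2] = 1; L2[1][5] = 89

Answer: 89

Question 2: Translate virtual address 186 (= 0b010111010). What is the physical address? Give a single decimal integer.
Answer: 794

Derivation:
vaddr = 186 = 0b010111010
Split: l1_idx=2, l2_idx=7, offset=2
L1[2] = 1
L2[1][7] = 99
paddr = 99 * 8 + 2 = 794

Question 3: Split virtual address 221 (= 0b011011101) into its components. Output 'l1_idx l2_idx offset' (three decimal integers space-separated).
Answer: 3 3 5

Derivation:
vaddr = 221 = 0b011011101
  top 3 bits -> l1_idx = 3
  next 3 bits -> l2_idx = 3
  bottom 3 bits -> offset = 5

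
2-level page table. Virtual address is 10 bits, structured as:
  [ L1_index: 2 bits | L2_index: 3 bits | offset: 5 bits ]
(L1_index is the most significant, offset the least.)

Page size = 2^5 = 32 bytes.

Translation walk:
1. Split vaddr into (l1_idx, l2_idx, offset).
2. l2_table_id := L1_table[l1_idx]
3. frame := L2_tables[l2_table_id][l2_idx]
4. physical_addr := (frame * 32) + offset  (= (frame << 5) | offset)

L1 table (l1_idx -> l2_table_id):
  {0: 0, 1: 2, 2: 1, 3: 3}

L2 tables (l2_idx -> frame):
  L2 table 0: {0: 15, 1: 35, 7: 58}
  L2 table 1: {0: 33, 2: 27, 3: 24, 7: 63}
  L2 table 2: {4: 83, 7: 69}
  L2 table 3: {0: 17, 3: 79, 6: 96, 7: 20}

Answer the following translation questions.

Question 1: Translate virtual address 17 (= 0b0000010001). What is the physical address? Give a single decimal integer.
vaddr = 17 = 0b0000010001
Split: l1_idx=0, l2_idx=0, offset=17
L1[0] = 0
L2[0][0] = 15
paddr = 15 * 32 + 17 = 497

Answer: 497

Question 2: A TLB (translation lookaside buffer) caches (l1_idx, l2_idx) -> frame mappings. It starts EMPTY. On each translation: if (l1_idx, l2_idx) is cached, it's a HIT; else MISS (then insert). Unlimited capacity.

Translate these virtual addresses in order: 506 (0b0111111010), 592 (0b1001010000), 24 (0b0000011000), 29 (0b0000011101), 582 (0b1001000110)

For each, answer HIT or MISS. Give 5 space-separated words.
Answer: MISS MISS MISS HIT HIT

Derivation:
vaddr=506: (1,7) not in TLB -> MISS, insert
vaddr=592: (2,2) not in TLB -> MISS, insert
vaddr=24: (0,0) not in TLB -> MISS, insert
vaddr=29: (0,0) in TLB -> HIT
vaddr=582: (2,2) in TLB -> HIT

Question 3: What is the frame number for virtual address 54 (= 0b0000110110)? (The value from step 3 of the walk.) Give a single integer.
Answer: 35

Derivation:
vaddr = 54: l1_idx=0, l2_idx=1
L1[0] = 0; L2[0][1] = 35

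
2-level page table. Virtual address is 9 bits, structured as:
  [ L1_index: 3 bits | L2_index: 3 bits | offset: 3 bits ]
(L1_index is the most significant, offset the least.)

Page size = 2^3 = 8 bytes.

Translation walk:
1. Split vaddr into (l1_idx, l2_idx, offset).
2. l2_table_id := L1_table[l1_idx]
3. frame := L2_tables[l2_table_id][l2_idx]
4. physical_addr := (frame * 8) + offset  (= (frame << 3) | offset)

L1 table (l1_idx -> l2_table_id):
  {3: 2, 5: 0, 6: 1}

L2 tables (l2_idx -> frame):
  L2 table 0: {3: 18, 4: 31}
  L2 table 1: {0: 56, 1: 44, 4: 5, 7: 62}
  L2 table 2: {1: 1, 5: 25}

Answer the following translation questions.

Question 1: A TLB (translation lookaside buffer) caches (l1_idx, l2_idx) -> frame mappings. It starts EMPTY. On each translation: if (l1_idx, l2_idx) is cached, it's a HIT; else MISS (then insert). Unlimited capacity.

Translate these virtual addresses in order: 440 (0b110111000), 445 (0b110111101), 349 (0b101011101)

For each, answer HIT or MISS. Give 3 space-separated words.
vaddr=440: (6,7) not in TLB -> MISS, insert
vaddr=445: (6,7) in TLB -> HIT
vaddr=349: (5,3) not in TLB -> MISS, insert

Answer: MISS HIT MISS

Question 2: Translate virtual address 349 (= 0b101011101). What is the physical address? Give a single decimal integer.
Answer: 149

Derivation:
vaddr = 349 = 0b101011101
Split: l1_idx=5, l2_idx=3, offset=5
L1[5] = 0
L2[0][3] = 18
paddr = 18 * 8 + 5 = 149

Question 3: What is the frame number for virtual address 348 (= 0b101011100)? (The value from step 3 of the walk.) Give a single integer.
vaddr = 348: l1_idx=5, l2_idx=3
L1[5] = 0; L2[0][3] = 18

Answer: 18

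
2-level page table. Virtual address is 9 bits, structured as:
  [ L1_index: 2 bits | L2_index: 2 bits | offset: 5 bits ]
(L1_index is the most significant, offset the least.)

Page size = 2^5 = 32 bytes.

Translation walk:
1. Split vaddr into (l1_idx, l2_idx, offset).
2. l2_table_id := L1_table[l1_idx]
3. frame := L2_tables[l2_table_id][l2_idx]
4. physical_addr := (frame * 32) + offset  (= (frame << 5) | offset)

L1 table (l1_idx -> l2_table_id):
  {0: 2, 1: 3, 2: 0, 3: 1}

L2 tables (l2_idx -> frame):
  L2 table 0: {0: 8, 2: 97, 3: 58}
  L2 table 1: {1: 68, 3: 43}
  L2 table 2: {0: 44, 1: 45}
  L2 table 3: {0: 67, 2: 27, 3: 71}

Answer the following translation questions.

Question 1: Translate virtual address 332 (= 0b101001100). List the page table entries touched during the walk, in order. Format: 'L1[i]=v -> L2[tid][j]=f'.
vaddr = 332 = 0b101001100
Split: l1_idx=2, l2_idx=2, offset=12

Answer: L1[2]=0 -> L2[0][2]=97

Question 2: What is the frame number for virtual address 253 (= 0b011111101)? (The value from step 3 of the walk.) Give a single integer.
Answer: 71

Derivation:
vaddr = 253: l1_idx=1, l2_idx=3
L1[1] = 3; L2[3][3] = 71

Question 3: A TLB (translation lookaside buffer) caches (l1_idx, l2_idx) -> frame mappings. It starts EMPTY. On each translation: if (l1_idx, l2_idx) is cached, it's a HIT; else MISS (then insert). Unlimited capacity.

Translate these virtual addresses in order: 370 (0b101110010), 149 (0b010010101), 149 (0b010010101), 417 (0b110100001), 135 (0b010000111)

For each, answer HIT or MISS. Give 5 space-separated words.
vaddr=370: (2,3) not in TLB -> MISS, insert
vaddr=149: (1,0) not in TLB -> MISS, insert
vaddr=149: (1,0) in TLB -> HIT
vaddr=417: (3,1) not in TLB -> MISS, insert
vaddr=135: (1,0) in TLB -> HIT

Answer: MISS MISS HIT MISS HIT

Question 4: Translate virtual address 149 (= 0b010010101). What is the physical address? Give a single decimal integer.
Answer: 2165

Derivation:
vaddr = 149 = 0b010010101
Split: l1_idx=1, l2_idx=0, offset=21
L1[1] = 3
L2[3][0] = 67
paddr = 67 * 32 + 21 = 2165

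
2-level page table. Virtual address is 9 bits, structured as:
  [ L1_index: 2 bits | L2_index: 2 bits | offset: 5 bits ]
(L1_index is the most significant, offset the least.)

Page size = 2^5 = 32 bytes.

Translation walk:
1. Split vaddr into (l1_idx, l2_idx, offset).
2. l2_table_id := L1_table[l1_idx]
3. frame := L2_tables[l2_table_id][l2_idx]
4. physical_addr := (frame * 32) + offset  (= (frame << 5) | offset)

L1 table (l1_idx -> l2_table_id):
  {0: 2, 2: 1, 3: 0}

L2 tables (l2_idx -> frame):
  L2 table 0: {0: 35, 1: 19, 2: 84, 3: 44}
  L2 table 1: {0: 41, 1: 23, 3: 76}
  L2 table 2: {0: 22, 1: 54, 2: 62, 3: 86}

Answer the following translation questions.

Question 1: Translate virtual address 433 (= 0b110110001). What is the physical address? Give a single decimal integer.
vaddr = 433 = 0b110110001
Split: l1_idx=3, l2_idx=1, offset=17
L1[3] = 0
L2[0][1] = 19
paddr = 19 * 32 + 17 = 625

Answer: 625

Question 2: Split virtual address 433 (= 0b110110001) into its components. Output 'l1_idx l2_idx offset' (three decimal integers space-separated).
Answer: 3 1 17

Derivation:
vaddr = 433 = 0b110110001
  top 2 bits -> l1_idx = 3
  next 2 bits -> l2_idx = 1
  bottom 5 bits -> offset = 17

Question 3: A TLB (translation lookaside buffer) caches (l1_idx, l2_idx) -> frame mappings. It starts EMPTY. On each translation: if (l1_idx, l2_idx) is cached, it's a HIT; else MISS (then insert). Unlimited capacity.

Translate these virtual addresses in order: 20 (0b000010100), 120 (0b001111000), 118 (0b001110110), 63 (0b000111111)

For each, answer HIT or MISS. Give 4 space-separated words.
Answer: MISS MISS HIT MISS

Derivation:
vaddr=20: (0,0) not in TLB -> MISS, insert
vaddr=120: (0,3) not in TLB -> MISS, insert
vaddr=118: (0,3) in TLB -> HIT
vaddr=63: (0,1) not in TLB -> MISS, insert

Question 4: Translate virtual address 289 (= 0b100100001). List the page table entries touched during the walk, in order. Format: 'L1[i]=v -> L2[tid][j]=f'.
Answer: L1[2]=1 -> L2[1][1]=23

Derivation:
vaddr = 289 = 0b100100001
Split: l1_idx=2, l2_idx=1, offset=1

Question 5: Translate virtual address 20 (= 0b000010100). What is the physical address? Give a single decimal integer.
Answer: 724

Derivation:
vaddr = 20 = 0b000010100
Split: l1_idx=0, l2_idx=0, offset=20
L1[0] = 2
L2[2][0] = 22
paddr = 22 * 32 + 20 = 724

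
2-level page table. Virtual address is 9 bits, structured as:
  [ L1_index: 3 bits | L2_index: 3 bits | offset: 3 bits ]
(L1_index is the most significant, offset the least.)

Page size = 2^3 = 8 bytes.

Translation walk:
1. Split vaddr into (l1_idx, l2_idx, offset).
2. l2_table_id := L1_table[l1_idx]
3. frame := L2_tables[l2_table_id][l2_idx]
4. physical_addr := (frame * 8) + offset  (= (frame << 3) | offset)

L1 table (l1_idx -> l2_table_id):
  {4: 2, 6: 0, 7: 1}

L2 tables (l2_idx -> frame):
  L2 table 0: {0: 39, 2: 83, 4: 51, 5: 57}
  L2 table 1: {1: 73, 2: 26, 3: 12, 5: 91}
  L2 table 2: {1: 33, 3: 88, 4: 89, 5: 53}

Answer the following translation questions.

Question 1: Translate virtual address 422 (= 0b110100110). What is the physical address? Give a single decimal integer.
Answer: 414

Derivation:
vaddr = 422 = 0b110100110
Split: l1_idx=6, l2_idx=4, offset=6
L1[6] = 0
L2[0][4] = 51
paddr = 51 * 8 + 6 = 414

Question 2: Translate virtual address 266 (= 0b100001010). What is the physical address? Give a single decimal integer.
vaddr = 266 = 0b100001010
Split: l1_idx=4, l2_idx=1, offset=2
L1[4] = 2
L2[2][1] = 33
paddr = 33 * 8 + 2 = 266

Answer: 266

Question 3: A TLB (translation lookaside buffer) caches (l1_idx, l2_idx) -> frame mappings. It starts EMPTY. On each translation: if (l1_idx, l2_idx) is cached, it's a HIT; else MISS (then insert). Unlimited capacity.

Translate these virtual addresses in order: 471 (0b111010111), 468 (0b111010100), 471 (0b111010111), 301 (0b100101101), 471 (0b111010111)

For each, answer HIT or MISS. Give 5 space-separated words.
Answer: MISS HIT HIT MISS HIT

Derivation:
vaddr=471: (7,2) not in TLB -> MISS, insert
vaddr=468: (7,2) in TLB -> HIT
vaddr=471: (7,2) in TLB -> HIT
vaddr=301: (4,5) not in TLB -> MISS, insert
vaddr=471: (7,2) in TLB -> HIT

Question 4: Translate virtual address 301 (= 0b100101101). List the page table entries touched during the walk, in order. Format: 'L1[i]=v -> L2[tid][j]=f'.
vaddr = 301 = 0b100101101
Split: l1_idx=4, l2_idx=5, offset=5

Answer: L1[4]=2 -> L2[2][5]=53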